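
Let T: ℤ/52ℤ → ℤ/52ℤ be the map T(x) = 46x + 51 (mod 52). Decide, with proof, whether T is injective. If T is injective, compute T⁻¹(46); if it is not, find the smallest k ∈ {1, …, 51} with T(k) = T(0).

We have gcd(46, 52) = 2 > 1. Taking a = 0 and b = 26: T(0) = 51 and T(26) = 46·26 + 51 = 1247 ≡ 51 (mod 52).
So T(0) = T(26) while 0 ≠ 26, thus T is not injective.
Since T is not injective, we find the least positive k with T(k) = T(0): this means 46k ≡ 0 (mod 52), i.e. 52 ∣ 46k. Since gcd(46, 52) = 2, dividing through by 2 this holds exactly when 26 ∣ 23k, and as gcd(23, 26) = 1, exactly when 26 ∣ k.
The smallest positive such k is 26.

26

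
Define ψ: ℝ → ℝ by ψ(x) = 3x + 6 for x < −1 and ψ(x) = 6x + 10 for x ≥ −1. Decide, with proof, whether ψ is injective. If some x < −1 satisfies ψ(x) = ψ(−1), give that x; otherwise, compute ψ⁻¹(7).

Both pieces are strictly increasing (slopes 3 and 6), so each is injective on its own interval.
The left piece maps (−∞, −1) onto (−∞, 3); the right piece maps [−1, ∞) onto [4, ∞).
These images are disjoint, so no value is attained by both pieces. Thus ψ is injective.
Because the two images are disjoint, no x < −1 has ψ(x) = ψ(−1), so we compute ψ⁻¹(7): 7 lies in [4, ∞), so solve 6x + 10 = 7: x = (7 − 10)/6 = −1/2.

-1/2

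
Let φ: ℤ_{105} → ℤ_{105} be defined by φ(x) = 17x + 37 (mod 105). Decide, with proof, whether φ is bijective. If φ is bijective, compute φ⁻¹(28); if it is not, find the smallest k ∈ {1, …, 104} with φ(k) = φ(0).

By definition, injectivity means: for all x_1, x_2 in the domain, φ(x_1) = φ(x_2) implies x_1 = x_2.
Suppose φ(x_1) = φ(x_2) in ℤ_{105}. Then 17x_1 + 37 ≡ 17x_2 + 37 (mod 105), so 17(x_1 − x_2) ≡ 0 (mod 105).
Since gcd(17, 105) = 1, 17 is invertible modulo 105, thus x_1 − x_2 ≡ 0 (mod 105), i.e. x_1 = x_2.
We now compute 17⁻¹ mod 105 explicitly. Euclid's algorithm: 105 = 6·17 + 3, 17 = 5·3 + 2, 3 = 1·2 + 1; back-substituting gives 1 = 68·17 − 11·105, so 17⁻¹ ≡ 68 (mod 105).
Then y ↦ 68(y − 37) is a two-sided inverse to φ, so every y ∈ ℤ_{105} has a preimage.
Hence φ is bijective.
Since φ is bijective, we find φ⁻¹(28): we need 17x ≡ 28 − 37 ≡ 96 (mod 105). Using 17⁻¹ = 68: x ≡ 68·96 = 6528 = 62·105 + 18, so x = 18.
Check: φ(18) = 17·18 + 37 = 343 = 3·105 + 28 ≡ 28 (mod 105).

18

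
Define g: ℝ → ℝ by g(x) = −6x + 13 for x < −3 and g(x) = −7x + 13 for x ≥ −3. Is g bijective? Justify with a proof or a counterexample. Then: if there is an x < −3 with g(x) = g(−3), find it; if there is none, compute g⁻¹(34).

Both pieces are strictly decreasing (slopes −6 and −7), so each is injective on its own interval.
The left piece maps (−∞, −3) onto (31, ∞); the right piece maps [−3, ∞) onto (−∞, 34].
These images overlap. In particular g(−3) = 34 (right piece), and solving −6x + 13 = 34 on the left piece gives x = −7/2 < −3.
So g(−7/2) = g(−3) with −7/2 ≠ −3, and g is not injective, hence not bijective. This x = −7/2 is the requested value below −3.

-7/2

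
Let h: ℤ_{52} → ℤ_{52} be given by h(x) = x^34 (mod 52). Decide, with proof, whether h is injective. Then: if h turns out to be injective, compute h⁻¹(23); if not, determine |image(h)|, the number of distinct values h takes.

14

h(12): Repeated squaring mod 52: 12^1 ≡ 12, 12^2 ≡ 12² = 144 ≡ 40, 12^4 ≡ 40² = 1600 ≡ 40, 12^8 ≡ 40² = 1600 ≡ 40, 12^16 ≡ 40² = 1600 ≡ 40, 12^32 ≡ 40² = 1600 ≡ 40. Since 34 = 32 + 2, 12^34 ≡ 40·40: 40·40 = 1600 ≡ 40. So 12^34 ≡ 40 (mod 52).
h(14): Repeated squaring mod 52: 14^1 ≡ 14, 14^2 ≡ 14² = 196 ≡ 40, 14^4 ≡ 40² = 1600 ≡ 40, 14^8 ≡ 40² = 1600 ≡ 40, 14^16 ≡ 40² = 1600 ≡ 40, 14^32 ≡ 40² = 1600 ≡ 40. Since 34 = 32 + 2, 14^34 ≡ 40·40: 40·40 = 1600 ≡ 40. So 14^34 ≡ 40 (mod 52).
So h(12) = h(14) = 40 while 12 ≠ 14, therefore h is not injective.
Since h is not injective, we determine |image(h)|. Computing x^34 mod 52 for each x (by repeated squaring, reducing mod 52 at every step), the values h(0), h(1), …, h(51) are: 0, 1, 36, 29, 48, 25, 4, 17, 12, 9, 16, 49, 40, 13, 40, 49, 16, 9, 12, 17, 4, 25, 48, 29, 36, 1, 0, 1, 36, 29, 48, 25, 4, 17, 12, 9, 16, 49, 40, 13, 40, 49, 16, 9, 12, 17, 4, 25, 48, 29, 36, 1.
The distinct values are {0, 1, 4, 9, 12, 13, 16, 17, 25, 29, 36, 40, 48, 49}; there are 14 of them.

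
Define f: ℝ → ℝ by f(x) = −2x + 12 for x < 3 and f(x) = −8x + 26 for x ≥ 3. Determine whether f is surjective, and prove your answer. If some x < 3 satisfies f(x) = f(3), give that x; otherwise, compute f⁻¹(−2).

7/2

Both pieces are strictly decreasing (slopes −2 and −8), so each is injective on its own interval.
The left piece maps (−∞, 3) onto (6, ∞); the right piece maps [3, ∞) onto (−∞, 2].
The union (6, ∞) ∪ (−∞, 2] omits the interval between 6 and 2; in particular 6 has no preimage. So f is not surjective.
Because the two images are disjoint, no x < 3 has f(x) = f(3), so we compute f⁻¹(−2): −2 lies in (−∞, 2], so solve −8x + 26 = −2: x = (−2 − 26)/(−8) = 7/2.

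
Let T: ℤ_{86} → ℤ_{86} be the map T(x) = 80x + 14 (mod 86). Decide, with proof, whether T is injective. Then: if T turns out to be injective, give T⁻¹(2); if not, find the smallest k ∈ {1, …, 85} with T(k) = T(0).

43

We have gcd(80, 86) = 2 > 1. Taking x_1 = 0 and x_2 = 43: T(0) = 14 and T(43) = 80·43 + 14 = 3454 ≡ 14 (mod 86).
So T(0) = T(43) while 0 ≠ 43, thus T is not injective.
Since T is not injective, we find the least positive k with T(k) = T(0): this means 80k ≡ 0 (mod 86), i.e. 86 ∣ 80k. Since gcd(80, 86) = 2, dividing through by 2 this holds exactly when 43 ∣ 40k, and as gcd(40, 43) = 1, exactly when 43 ∣ k.
The smallest positive such k is 43.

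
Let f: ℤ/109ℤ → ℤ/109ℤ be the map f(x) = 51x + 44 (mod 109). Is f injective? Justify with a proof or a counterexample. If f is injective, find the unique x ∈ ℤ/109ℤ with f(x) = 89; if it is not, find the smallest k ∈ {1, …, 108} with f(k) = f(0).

If f(a) = f(b), then 51a ≡ 51b (mod 109). Because gcd(51, 109) = 1, we may cancel 51 to get a ≡ b (mod 109).
Hence f is injective.
We now compute 51⁻¹ mod 109 explicitly. Euclid's algorithm: 109 = 2·51 + 7, 51 = 7·7 + 2, 7 = 3·2 + 1; back-substituting gives 1 = 62·51 − 29·109, so 51⁻¹ ≡ 62 (mod 109).
Since f is injective, we compute f⁻¹(89): solve 51x + 44 ≡ 89 (mod 109), i.e. 51x ≡ 45 (mod 109).
Multiplying by 51⁻¹ = 62 gives x ≡ 62·45 = 2790 = 25·109 + 65 ≡ 65 (mod 109).
Check: f(65) = 51·65 + 44 = 3359 = 30·109 + 89 ≡ 89 (mod 109).

65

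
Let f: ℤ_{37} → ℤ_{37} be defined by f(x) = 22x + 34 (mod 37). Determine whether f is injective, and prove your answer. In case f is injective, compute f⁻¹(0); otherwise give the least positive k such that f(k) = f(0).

22

If f(x_1) = f(x_2), then 22x_1 ≡ 22x_2 (mod 37). Because gcd(22, 37) = 1, we may cancel 22 to get x_1 ≡ x_2 (mod 37).
Therefore f is injective.
We now compute 22⁻¹ mod 37 explicitly. Euclid's algorithm: 37 = 1·22 + 15, 22 = 1·15 + 7, 15 = 2·7 + 1; back-substituting gives 1 = 32·22 − 19·37, so 22⁻¹ ≡ 32 (mod 37).
Since f is injective, we compute f⁻¹(0): solve 22x + 34 ≡ 0 (mod 37), i.e. 22x ≡ 3 (mod 37).
Multiplying by 22⁻¹ = 32 gives x ≡ 32·3 = 96 = 2·37 + 22 ≡ 22 (mod 37).
Check: f(22) = 22·22 + 34 = 518 = 14·37 + 0 ≡ 0 (mod 37).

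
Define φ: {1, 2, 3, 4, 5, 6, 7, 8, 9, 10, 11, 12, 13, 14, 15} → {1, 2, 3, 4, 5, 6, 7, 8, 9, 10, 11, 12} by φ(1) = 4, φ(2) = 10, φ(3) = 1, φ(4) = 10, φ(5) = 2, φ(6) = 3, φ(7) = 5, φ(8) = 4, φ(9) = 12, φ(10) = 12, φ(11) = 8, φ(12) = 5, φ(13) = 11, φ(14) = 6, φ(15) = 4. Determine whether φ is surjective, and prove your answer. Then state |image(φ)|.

10

No element maps to 7, so φ is not surjective.
The image of φ is {1, 2, 3, 4, 5, 6, 8, 10, 11, 12}, which has 10 elements.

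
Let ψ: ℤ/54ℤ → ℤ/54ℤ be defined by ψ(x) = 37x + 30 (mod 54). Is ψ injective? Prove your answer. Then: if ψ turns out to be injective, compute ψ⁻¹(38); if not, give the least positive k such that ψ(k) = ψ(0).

Suppose ψ(a) = ψ(b) in ℤ/54ℤ. Then 37a + 30 ≡ 37b + 30 (mod 54), so 37(a − b) ≡ 0 (mod 54).
Since gcd(37, 54) = 1, 37 is invertible modulo 54, so a − b ≡ 0 (mod 54), i.e. a = b.
Hence ψ is injective.
We now compute 37⁻¹ mod 54 explicitly. Euclid's algorithm: 54 = 1·37 + 17, 37 = 2·17 + 3, 17 = 5·3 + 2, 3 = 1·2 + 1; back-substituting gives 1 = 19·37 − 13·54, so 37⁻¹ ≡ 19 (mod 54).
Since ψ is injective, we find ψ⁻¹(38): we need 37x ≡ 38 − 30 ≡ 8 (mod 54). Using 37⁻¹ = 19: x ≡ 19·8 = 152 = 2·54 + 44, so x = 44.
Check: ψ(44) = 37·44 + 30 = 1658 = 30·54 + 38 ≡ 38 (mod 54).

44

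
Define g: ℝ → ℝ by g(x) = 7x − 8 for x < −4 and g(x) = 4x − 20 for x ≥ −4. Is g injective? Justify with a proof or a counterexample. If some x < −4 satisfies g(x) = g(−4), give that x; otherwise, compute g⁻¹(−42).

Both pieces are strictly increasing (slopes 7 and 4), so each is injective on its own interval.
The left piece maps (−∞, −4) onto (−∞, −36); the right piece maps [−4, ∞) onto [−36, ∞).
These images are disjoint, so no value is attained by both pieces. Thus g is injective.
Because the two images are disjoint, no x < −4 has g(x) = g(−4), so we compute g⁻¹(−42): −42 lies in (−∞, −36), so solve 7x − 8 = −42: x = (−42 + 8)/7 = −34/7.

-34/7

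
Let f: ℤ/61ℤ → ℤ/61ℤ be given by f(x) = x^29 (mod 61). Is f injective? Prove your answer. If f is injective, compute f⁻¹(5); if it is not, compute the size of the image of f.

49

Since 61 is prime, the nonzero elements of ℤ/61ℤ form a cyclic group of order 60.
As gcd(29, 60) = 1, raising to the 29th power is a bijection on this group: if a^29 ≡ b^29 then (ab^{−1})^29 = 1, and the only element of order dividing gcd(29, 60) = 1 is 1, so a = b.
With f(0) = 0 this makes f injective on all of ℤ/61ℤ, hence bijective (finite equal-size domain and codomain). In particular f is injective.
Since f is injective, we find the preimage of 5. The inverse of x ↦ x^29 on (ℤ/61ℤ)^× is x ↦ x^29, because 29·29 = 841 = 14·60 + 1 ≡ 1 (mod 60) and x^{60} = 1 for x ≠ 0 (Fermat). So f⁻¹(5) = 5^29 mod 61.
Repeated squaring mod 61: 5^1 ≡ 5, 5^2 ≡ 5² = 25, 5^4 ≡ 25² = 625 ≡ 15, 5^8 ≡ 15² = 225 ≡ 42, 5^16 ≡ 42² = 1764 ≡ 56. Since 29 = 16 + 8 + 4 + 1, 5^29 ≡ 56·42·15·5: 56·42 = 2352 ≡ 34, then 34·15 = 510 ≡ 22, then 22·5 = 110 ≡ 49. So 5^29 ≡ 49 (mod 61).
Hence f⁻¹(5) = 49.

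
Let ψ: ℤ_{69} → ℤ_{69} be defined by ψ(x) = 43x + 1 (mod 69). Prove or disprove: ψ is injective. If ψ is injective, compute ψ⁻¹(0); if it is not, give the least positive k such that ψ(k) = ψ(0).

8

Suppose ψ(s) = ψ(t) in ℤ_{69}. Then 43s + 1 ≡ 43t + 1 (mod 69), therefore 43(s − t) ≡ 0 (mod 69).
Since gcd(43, 69) = 1, 43 is invertible modulo 69, so s − t ≡ 0 (mod 69), i.e. s = t.
So ψ is injective.
We now compute 43⁻¹ mod 69 explicitly. Euclid's algorithm: 69 = 1·43 + 26, 43 = 1·26 + 17, 26 = 1·17 + 9, 17 = 1·9 + 8, 9 = 1·8 + 1; back-substituting gives 1 = 61·43 − 38·69, so 43⁻¹ ≡ 61 (mod 69).
Since ψ is injective, we find ψ⁻¹(0): we need 43x ≡ 0 − 1 ≡ 68 (mod 69). Using 43⁻¹ = 61: x ≡ 61·68 = 4148 = 60·69 + 8, so x = 8.
Check: ψ(8) = 43·8 + 1 = 345 = 5·69 + 0 ≡ 0 (mod 69).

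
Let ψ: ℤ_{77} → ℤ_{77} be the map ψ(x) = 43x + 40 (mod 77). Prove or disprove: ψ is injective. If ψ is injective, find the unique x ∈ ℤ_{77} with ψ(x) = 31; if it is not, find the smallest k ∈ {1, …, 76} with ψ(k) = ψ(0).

75

By definition, injectivity means: for all s, t in the domain, ψ(s) = ψ(t) implies s = t.
If ψ(s) = ψ(t), then 43s ≡ 43t (mod 77). Because gcd(43, 77) = 1, we may cancel 43 to get s ≡ t (mod 77).
Therefore ψ is injective.
We now compute 43⁻¹ mod 77 explicitly. Euclid's algorithm: 77 = 1·43 + 34, 43 = 1·34 + 9, 34 = 3·9 + 7, 9 = 1·7 + 2, 7 = 3·2 + 1; back-substituting gives 1 = 43·43 − 24·77, so 43⁻¹ ≡ 43 (mod 77).
Since ψ is injective, we find ψ⁻¹(31): we need 43x ≡ 31 − 40 ≡ 68 (mod 77). Using 43⁻¹ = 43: x ≡ 43·68 = 2924 = 37·77 + 75, so x = 75.
Check: ψ(75) = 43·75 + 40 = 3265 = 42·77 + 31 ≡ 31 (mod 77).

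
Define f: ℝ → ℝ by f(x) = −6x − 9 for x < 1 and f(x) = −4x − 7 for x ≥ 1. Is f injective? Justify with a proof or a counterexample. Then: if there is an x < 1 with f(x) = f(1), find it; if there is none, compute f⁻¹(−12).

1/3

Both pieces are strictly decreasing (slopes −6 and −4), so each is injective on its own interval.
The left piece maps (−∞, 1) onto (−15, ∞); the right piece maps [1, ∞) onto (−∞, −11].
These images overlap. In particular f(1) = −11 (right piece), and solving −6x − 9 = −11 on the left piece gives x = 1/3 < 1.
So f(1/3) = f(1) with 1/3 ≠ 1, and f is not injective. This x = 1/3 is the requested value below 1.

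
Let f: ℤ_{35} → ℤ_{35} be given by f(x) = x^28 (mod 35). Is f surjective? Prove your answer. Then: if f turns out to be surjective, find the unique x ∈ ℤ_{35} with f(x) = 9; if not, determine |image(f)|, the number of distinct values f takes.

8

f(3): Repeated squaring mod 35: 3^1 ≡ 3, 3^2 ≡ 3² = 9, 3^4 ≡ 9² = 81 ≡ 11, 3^8 ≡ 11² = 121 ≡ 16, 3^16 ≡ 16² = 256 ≡ 11. Since 28 = 16 + 8 + 4, 3^28 ≡ 11·16·11: 11·16 = 176 ≡ 1, then 1·11 = 11. So 3^28 ≡ 11 (mod 35).
f(4): Repeated squaring mod 35: 4^1 ≡ 4, 4^2 ≡ 4² = 16, 4^4 ≡ 16² = 256 ≡ 11, 4^8 ≡ 11² = 121 ≡ 16, 4^16 ≡ 16² = 256 ≡ 11. Since 28 = 16 + 8 + 4, 4^28 ≡ 11·16·11: 11·16 = 176 ≡ 1, then 1·11 = 11. So 4^28 ≡ 11 (mod 35).
So f(3) = f(4) = 11 while 3 ≠ 4, so f is not injective.
A non-injective map from the 35-element set ℤ_{35} to itself takes at most 34 distinct values, so it cannot be surjective. Therefore f is not surjective.
Since f is not surjective, we determine |image(f)|. Computing x^28 mod 35 for each x (by repeated squaring, reducing mod 35 at every step), the values f(0), f(1), …, f(34) are: 0, 1, 16, 11, 11, 30, 1, 21, 1, 16, 25, 11, 16, 1, 21, 15, 16, 11, 11, 16, 15, 21, 1, 16, 11, 25, 16, 1, 21, 1, 30, 11, 11, 16, 1.
The distinct values are {0, 1, 11, 15, 16, 21, 25, 30}; there are 8 of them.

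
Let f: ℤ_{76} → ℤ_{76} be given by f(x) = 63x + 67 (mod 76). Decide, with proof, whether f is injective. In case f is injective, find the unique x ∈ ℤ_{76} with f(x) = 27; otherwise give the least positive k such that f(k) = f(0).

If f(u) = f(v), then 63u ≡ 63v (mod 76). Because gcd(63, 76) = 1, we may cancel 63 to get u ≡ v (mod 76).
Thus f is injective.
We now compute 63⁻¹ mod 76 explicitly. Euclid's algorithm: 76 = 1·63 + 13, 63 = 4·13 + 11, 13 = 1·11 + 2, 11 = 5·2 + 1; back-substituting gives 1 = 35·63 − 29·76, so 63⁻¹ ≡ 35 (mod 76).
Since f is injective, we find f⁻¹(27): we need 63x ≡ 27 − 67 ≡ 36 (mod 76). Using 63⁻¹ = 35: x ≡ 35·36 = 1260 = 16·76 + 44, so x = 44.
Check: f(44) = 63·44 + 67 = 2839 = 37·76 + 27 ≡ 27 (mod 76).

44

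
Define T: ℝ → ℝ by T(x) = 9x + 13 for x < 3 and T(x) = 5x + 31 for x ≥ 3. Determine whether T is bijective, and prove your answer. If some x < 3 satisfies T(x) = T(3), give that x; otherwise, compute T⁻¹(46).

Both pieces are strictly increasing (slopes 9 and 5), so each is injective on its own interval.
The left piece maps (−∞, 3) onto (−∞, 40); the right piece maps [3, ∞) onto [46, ∞).
The images leave a gap (40 has no preimage), so T is not surjective, hence not bijective.
Because the two images are disjoint, no x < 3 has T(x) = T(3), so we compute T⁻¹(46): 46 lies in [46, ∞), so solve 5x + 31 = 46: x = (46 − 31)/5 = 3.

3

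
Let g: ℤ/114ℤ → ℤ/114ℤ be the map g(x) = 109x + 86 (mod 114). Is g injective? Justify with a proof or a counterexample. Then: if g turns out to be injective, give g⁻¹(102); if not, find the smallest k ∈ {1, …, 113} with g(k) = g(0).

Suppose g(a) = g(b) in ℤ/114ℤ. Then 109a + 86 ≡ 109b + 86 (mod 114), hence 109(a − b) ≡ 0 (mod 114).
Since gcd(109, 114) = 1, 109 is invertible modulo 114, thus a − b ≡ 0 (mod 114), i.e. a = b.
Thus g is injective.
We now compute 109⁻¹ mod 114 explicitly. Euclid's algorithm: 114 = 1·109 + 5, 109 = 21·5 + 4, 5 = 1·4 + 1; back-substituting gives 1 = 91·109 − 87·114, so 109⁻¹ ≡ 91 (mod 114).
Since g is injective, we compute g⁻¹(102): solve 109x + 86 ≡ 102 (mod 114), i.e. 109x ≡ 16 (mod 114).
Multiplying by 109⁻¹ = 91 gives x ≡ 91·16 = 1456 = 12·114 + 88 ≡ 88 (mod 114).
Check: g(88) = 109·88 + 86 = 9678 = 84·114 + 102 ≡ 102 (mod 114).

88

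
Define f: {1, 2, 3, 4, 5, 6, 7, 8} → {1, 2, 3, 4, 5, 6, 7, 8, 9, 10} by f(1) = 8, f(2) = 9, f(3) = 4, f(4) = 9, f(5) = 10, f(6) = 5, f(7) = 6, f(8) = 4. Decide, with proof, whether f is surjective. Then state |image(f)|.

No element maps to 1, so f is not surjective.
The image of f is {4, 5, 6, 8, 9, 10}, which has 6 elements.

6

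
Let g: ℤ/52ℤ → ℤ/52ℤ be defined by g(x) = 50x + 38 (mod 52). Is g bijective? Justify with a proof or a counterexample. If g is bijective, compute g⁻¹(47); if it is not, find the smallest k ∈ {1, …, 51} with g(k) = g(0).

26

We have gcd(50, 52) = 2 > 1. Taking u = 0 and v = 26: g(0) = 38 and g(26) = 50·26 + 38 = 1338 ≡ 38 (mod 52).
So g(0) = g(26) while 0 ≠ 26, so g is not injective, hence not bijective.
Since g is not bijective, we find the least positive k with g(k) = g(0): this means 50k ≡ 0 (mod 52), i.e. 52 ∣ 50k. Since gcd(50, 52) = 2, dividing through by 2 this holds exactly when 26 ∣ 25k, and as gcd(25, 26) = 1, exactly when 26 ∣ k.
The smallest positive such k is 26.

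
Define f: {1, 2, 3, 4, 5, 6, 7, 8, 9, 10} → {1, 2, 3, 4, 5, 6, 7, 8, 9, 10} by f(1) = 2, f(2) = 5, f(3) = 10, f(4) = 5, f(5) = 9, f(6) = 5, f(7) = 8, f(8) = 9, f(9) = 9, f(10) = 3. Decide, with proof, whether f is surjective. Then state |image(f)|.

6

No element maps to 1, so f is not surjective.
The image of f is {2, 3, 5, 8, 9, 10}, which has 6 elements.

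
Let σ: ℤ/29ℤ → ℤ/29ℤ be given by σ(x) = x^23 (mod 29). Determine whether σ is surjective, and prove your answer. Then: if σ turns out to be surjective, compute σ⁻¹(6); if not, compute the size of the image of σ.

9

Since 29 is prime, the nonzero elements of ℤ/29ℤ form a cyclic group of order 28.
As gcd(23, 28) = 1, raising to the 23rd power is a bijection on this group: if s^23 ≡ t^23 then (st^{−1})^23 = 1, and the only element of order dividing gcd(23, 28) = 1 is 1, so s = t.
With σ(0) = 0 this makes σ injective on all of ℤ/29ℤ, hence bijective (finite equal-size domain and codomain). In particular σ is surjective.
Since σ is surjective, we find the preimage of 6. The inverse of x ↦ x^23 on (ℤ/29ℤ)^× is x ↦ x^11, because 23·11 = 253 = 9·28 + 1 ≡ 1 (mod 28) and x^{28} = 1 for x ≠ 0 (Fermat). So σ⁻¹(6) = 6^11 mod 29.
Repeated squaring mod 29: 6^1 ≡ 6, 6^2 ≡ 6² = 36 ≡ 7, 6^4 ≡ 7² = 49 ≡ 20, 6^8 ≡ 20² = 400 ≡ 23. Since 11 = 8 + 2 + 1, 6^11 ≡ 23·7·6: 23·7 = 161 ≡ 16, then 16·6 = 96 ≡ 9. So 6^11 ≡ 9 (mod 29).
Hence σ⁻¹(6) = 9.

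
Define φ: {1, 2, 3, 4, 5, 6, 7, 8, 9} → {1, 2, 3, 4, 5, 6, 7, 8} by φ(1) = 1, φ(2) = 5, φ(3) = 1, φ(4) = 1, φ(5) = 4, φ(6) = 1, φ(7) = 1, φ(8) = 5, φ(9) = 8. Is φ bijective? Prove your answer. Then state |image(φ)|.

4

φ(1) = 1 = φ(3) with 1 ≠ 3, so φ is not injective, hence not bijective.
The image of φ is {1, 4, 5, 8}, which has 4 elements.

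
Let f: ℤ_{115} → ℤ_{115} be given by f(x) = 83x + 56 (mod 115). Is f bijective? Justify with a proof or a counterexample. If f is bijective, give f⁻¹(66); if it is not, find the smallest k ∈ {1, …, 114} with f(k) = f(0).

50

If f(s) = f(t), then 83s ≡ 83t (mod 115). Because gcd(83, 115) = 1, we may cancel 83 to get s ≡ t (mod 115).
We now compute 83⁻¹ mod 115 explicitly. Euclid's algorithm: 115 = 1·83 + 32, 83 = 2·32 + 19, 32 = 1·19 + 13, 19 = 1·13 + 6, 13 = 2·6 + 1; back-substituting gives 1 = 97·83 − 70·115, so 83⁻¹ ≡ 97 (mod 115).
Then y ↦ 97(y − 56) is a two-sided inverse to f, so every y ∈ ℤ_{115} has a preimage.
So f is bijective.
Since f is bijective, we compute f⁻¹(66): solve 83x + 56 ≡ 66 (mod 115), i.e. 83x ≡ 10 (mod 115).
Multiplying by 83⁻¹ = 97 gives x ≡ 97·10 = 970 = 8·115 + 50 ≡ 50 (mod 115).
Check: f(50) = 83·50 + 56 = 4206 = 36·115 + 66 ≡ 66 (mod 115).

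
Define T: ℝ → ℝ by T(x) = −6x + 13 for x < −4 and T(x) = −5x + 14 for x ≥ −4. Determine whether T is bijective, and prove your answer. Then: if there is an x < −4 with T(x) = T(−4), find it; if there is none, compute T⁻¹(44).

Both pieces are strictly decreasing (slopes −6 and −5), so each is injective on its own interval.
The left piece maps (−∞, −4) onto (37, ∞); the right piece maps [−4, ∞) onto (−∞, 34].
The images leave a gap (37 has no preimage), so T is not surjective, hence not bijective.
Because the two images are disjoint, no x < −4 has T(x) = T(−4), so we compute T⁻¹(44): 44 lies in (37, ∞), so solve −6x + 13 = 44: x = (44 − 13)/(−6) = −31/6.

-31/6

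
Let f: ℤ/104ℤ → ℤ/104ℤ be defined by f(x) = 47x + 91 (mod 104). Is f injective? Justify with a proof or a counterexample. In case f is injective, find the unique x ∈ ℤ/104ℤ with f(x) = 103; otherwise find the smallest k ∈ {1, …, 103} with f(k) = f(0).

If f(s) = f(t), then 47s ≡ 47t (mod 104). Because gcd(47, 104) = 1, we may cancel 47 to get s ≡ t (mod 104).
Thus f is injective.
We now compute 47⁻¹ mod 104 explicitly. Euclid's algorithm: 104 = 2·47 + 10, 47 = 4·10 + 7, 10 = 1·7 + 3, 7 = 2·3 + 1; back-substituting gives 1 = 31·47 − 14·104, so 47⁻¹ ≡ 31 (mod 104).
Since f is injective, we compute f⁻¹(103): solve 47x + 91 ≡ 103 (mod 104), i.e. 47x ≡ 12 (mod 104).
Multiplying by 47⁻¹ = 31 gives x ≡ 31·12 = 372 = 3·104 + 60 ≡ 60 (mod 104).
Check: f(60) = 47·60 + 91 = 2911 = 27·104 + 103 ≡ 103 (mod 104).

60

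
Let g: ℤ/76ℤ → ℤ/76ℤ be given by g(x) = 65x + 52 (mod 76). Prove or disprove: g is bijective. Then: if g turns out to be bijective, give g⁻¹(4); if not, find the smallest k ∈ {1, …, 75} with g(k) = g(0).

Recall: g is injective if g(u) = g(v) implies u = v.
If g(u) = g(v), then 65u ≡ 65v (mod 76). Because gcd(65, 76) = 1, we may cancel 65 to get u ≡ v (mod 76).
We now compute 65⁻¹ mod 76 explicitly. Euclid's algorithm: 76 = 1·65 + 11, 65 = 5·11 + 10, 11 = 1·10 + 1; back-substituting gives 1 = 69·65 − 59·76, so 65⁻¹ ≡ 69 (mod 76).
Then y ↦ 69(y − 52) is a two-sided inverse to g, so every y ∈ ℤ/76ℤ has a preimage.
Thus g is bijective.
Since g is bijective, we compute g⁻¹(4): solve 65x + 52 ≡ 4 (mod 76), i.e. 65x ≡ 28 (mod 76).
Multiplying by 65⁻¹ = 69 gives x ≡ 69·28 = 1932 = 25·76 + 32 ≡ 32 (mod 76).
Check: g(32) = 65·32 + 52 = 2132 = 28·76 + 4 ≡ 4 (mod 76).

32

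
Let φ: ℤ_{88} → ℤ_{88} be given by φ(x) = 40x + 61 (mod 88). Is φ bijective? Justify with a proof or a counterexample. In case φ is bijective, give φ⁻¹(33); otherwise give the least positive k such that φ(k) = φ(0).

We have gcd(40, 88) = 8 > 1. Taking u = 0 and v = 11: φ(0) = 61 and φ(11) = 40·11 + 61 = 501 ≡ 61 (mod 88).
So φ(0) = φ(11) while 0 ≠ 11, thus φ is not injective, hence not bijective.
Since φ is not bijective, we find the least positive k with φ(k) = φ(0): this means 40k ≡ 0 (mod 88), i.e. 88 ∣ 40k. Since gcd(40, 88) = 8, dividing through by 8 this holds exactly when 11 ∣ 5k, and as gcd(5, 11) = 1, exactly when 11 ∣ k.
The smallest positive such k is 11.

11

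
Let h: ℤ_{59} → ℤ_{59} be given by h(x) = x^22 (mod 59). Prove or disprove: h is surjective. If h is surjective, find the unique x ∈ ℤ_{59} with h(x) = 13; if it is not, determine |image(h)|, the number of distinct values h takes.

30

h(29): Repeated squaring mod 59: 29^1 ≡ 29, 29^2 ≡ 29² = 841 ≡ 15, 29^4 ≡ 15² = 225 ≡ 48, 29^8 ≡ 48² = 2304 ≡ 3, 29^16 ≡ 3² = 9. Since 22 = 16 + 4 + 2, 29^22 ≡ 9·48·15: 9·48 = 432 ≡ 19, then 19·15 = 285 ≡ 49. So 29^22 ≡ 49 (mod 59).
h(30): Repeated squaring mod 59: 30^1 ≡ 30, 30^2 ≡ 30² = 900 ≡ 15, 30^4 ≡ 15² = 225 ≡ 48, 30^8 ≡ 48² = 2304 ≡ 3, 30^16 ≡ 3² = 9. Since 22 = 16 + 4 + 2, 30^22 ≡ 9·48·15: 9·48 = 432 ≡ 19, then 19·15 = 285 ≡ 49. So 30^22 ≡ 49 (mod 59).
So h(29) = h(30) = 49 while 29 ≠ 30, thus h is not injective.
A non-injective map from the 59-element set ℤ_{59} to itself takes at most 58 distinct values, so it cannot be surjective. So h is not surjective.
Since h is not surjective, we determine |image(h)|. Computing x^22 mod 59 for each x (by repeated squaring, reducing mod 59 at every step), the values h(0), h(1), …, h(58) are: 0, 1, 53, 15, 36, 46, 28, 45, 20, 48, 19, 29, 9, 16, 25, 41, 57, 21, 7, 35, 4, 26, 3, 17, 5, 51, 22, 12, 27, 49, 49, 27, 12, 22, 51, 5, 17, 3, 26, 4, 35, 7, 21, 57, 41, 25, 16, 9, 29, 19, 48, 20, 45, 28, 46, 36, 15, 53, 1.
The distinct values are {0, 1, 3, 4, 5, 7, 9, 12, 15, 16, 17, 19, 20, 21, 22, 25, 26, 27, 28, 29, 35, 36, 41, 45, 46, 48, 49, 51, 53, 57}; there are 30 of them.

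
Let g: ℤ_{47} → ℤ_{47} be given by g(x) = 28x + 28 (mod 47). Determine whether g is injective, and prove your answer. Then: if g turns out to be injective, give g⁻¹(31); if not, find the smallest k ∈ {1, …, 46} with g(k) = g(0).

If g(x_1) = g(x_2), then 28x_1 ≡ 28x_2 (mod 47). Because gcd(28, 47) = 1, we may cancel 28 to get x_1 ≡ x_2 (mod 47).
Thus g is injective.
We now compute 28⁻¹ mod 47 explicitly. Euclid's algorithm: 47 = 1·28 + 19, 28 = 1·19 + 9, 19 = 2·9 + 1; back-substituting gives 1 = 42·28 − 25·47, so 28⁻¹ ≡ 42 (mod 47).
Since g is injective, we compute g⁻¹(31): solve 28x + 28 ≡ 31 (mod 47), i.e. 28x ≡ 3 (mod 47).
Multiplying by 28⁻¹ = 42 gives x ≡ 42·3 = 126 = 2·47 + 32 ≡ 32 (mod 47).
Check: g(32) = 28·32 + 28 = 924 = 19·47 + 31 ≡ 31 (mod 47).

32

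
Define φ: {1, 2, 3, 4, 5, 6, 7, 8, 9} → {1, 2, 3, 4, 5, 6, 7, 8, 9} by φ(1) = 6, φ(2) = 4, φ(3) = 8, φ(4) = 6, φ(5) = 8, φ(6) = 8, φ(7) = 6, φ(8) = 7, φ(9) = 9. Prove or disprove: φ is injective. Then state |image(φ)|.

5

φ(1) = 6 = φ(4) with 1 ≠ 4, so φ is not injective.
The image of φ is {4, 6, 7, 8, 9}, which has 5 elements.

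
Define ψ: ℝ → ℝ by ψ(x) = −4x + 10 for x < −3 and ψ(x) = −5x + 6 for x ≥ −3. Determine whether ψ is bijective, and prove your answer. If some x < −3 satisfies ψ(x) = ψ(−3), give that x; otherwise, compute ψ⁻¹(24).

Both pieces are strictly decreasing (slopes −4 and −5), so each is injective on its own interval.
The left piece maps (−∞, −3) onto (22, ∞); the right piece maps [−3, ∞) onto (−∞, 21].
The images leave a gap (22 has no preimage), so ψ is not surjective, hence not bijective.
Because the two images are disjoint, no x < −3 has ψ(x) = ψ(−3), so we compute ψ⁻¹(24): 24 lies in (22, ∞), so solve −4x + 10 = 24: x = (24 − 10)/(−4) = −7/2.

-7/2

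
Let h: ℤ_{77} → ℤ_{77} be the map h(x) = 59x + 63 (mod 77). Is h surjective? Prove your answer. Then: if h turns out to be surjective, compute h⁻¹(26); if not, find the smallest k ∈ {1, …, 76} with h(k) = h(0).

Since gcd(59, 77) = 1, 59 is invertible modulo 77. Euclid's algorithm: 77 = 1·59 + 18, 59 = 3·18 + 5, 18 = 3·5 + 3, 5 = 1·3 + 2, 3 = 1·2 + 1; back-substituting gives 1 = 47·59 − 36·77, so 59⁻¹ ≡ 47 (mod 77).
Then y ↦ 47(y − 63) is a two-sided inverse to h, so every y ∈ ℤ_{77} has a preimage.
So h is surjective.
Since h is surjective, we compute h⁻¹(26): solve 59x + 63 ≡ 26 (mod 77), i.e. 59x ≡ 40 (mod 77).
Multiplying by 59⁻¹ = 47 gives x ≡ 47·40 = 1880 = 24·77 + 32 ≡ 32 (mod 77).
Check: h(32) = 59·32 + 63 = 1951 = 25·77 + 26 ≡ 26 (mod 77).

32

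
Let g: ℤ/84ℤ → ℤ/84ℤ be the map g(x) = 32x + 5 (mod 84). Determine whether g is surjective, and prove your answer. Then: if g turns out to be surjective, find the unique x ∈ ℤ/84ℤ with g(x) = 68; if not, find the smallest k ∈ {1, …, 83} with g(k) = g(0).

21

Since gcd(32, 84) = 4, we have 32x ≡ 0 (mod 4) for all x, so g(x) ≡ 1 (mod 4).
But 0 ≢ 1 (mod 4), so 0 ∈ ℤ/84ℤ has no preimage. Therefore g is not surjective.
Since g is not surjective, we find the least positive k with g(k) = g(0): this means 32k ≡ 0 (mod 84), i.e. 84 ∣ 32k. Since gcd(32, 84) = 4, dividing through by 4 this holds exactly when 21 ∣ 8k, and as gcd(8, 21) = 1, exactly when 21 ∣ k.
The smallest positive such k is 21.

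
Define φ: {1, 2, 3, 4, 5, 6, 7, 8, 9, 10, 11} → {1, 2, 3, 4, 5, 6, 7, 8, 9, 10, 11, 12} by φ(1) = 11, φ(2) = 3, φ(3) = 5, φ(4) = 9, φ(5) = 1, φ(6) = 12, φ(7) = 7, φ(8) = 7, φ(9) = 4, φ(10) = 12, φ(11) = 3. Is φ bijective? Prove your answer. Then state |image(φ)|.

8

φ(7) = 7 = φ(8) with 7 ≠ 8, so φ is not injective, hence not bijective.
The image of φ is {1, 3, 4, 5, 7, 9, 11, 12}, which has 8 elements.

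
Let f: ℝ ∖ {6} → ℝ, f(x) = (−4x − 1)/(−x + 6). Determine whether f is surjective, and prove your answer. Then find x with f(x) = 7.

If f(x) = 4, cross-multiplying gives −1(−4x − 1) = −4(−x + 6), which simplifies to 1 = −24 — false.  So 4 has no preimage and f is not surjective.
Solving f(x) = 7: cross-multiplying gives −4x − 1 = 7(−x + 6), which rearranges to 3x = 43, so x = 43/3.

43/3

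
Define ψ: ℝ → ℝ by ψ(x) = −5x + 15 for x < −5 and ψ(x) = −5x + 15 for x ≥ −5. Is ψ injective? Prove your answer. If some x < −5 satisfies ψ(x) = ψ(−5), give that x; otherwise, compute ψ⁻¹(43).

-28/5

Both pieces are strictly decreasing (slopes −5 and −5), so each is injective on its own interval.
The left piece maps (−∞, −5) onto (40, ∞); the right piece maps [−5, ∞) onto (−∞, 40].
These images are disjoint, so no value is attained by both pieces. So ψ is injective.
Because the two images are disjoint, no x < −5 has ψ(x) = ψ(−5), so we compute ψ⁻¹(43): 43 lies in (40, ∞), so solve −5x + 15 = 43: x = (43 − 15)/(−5) = −28/5.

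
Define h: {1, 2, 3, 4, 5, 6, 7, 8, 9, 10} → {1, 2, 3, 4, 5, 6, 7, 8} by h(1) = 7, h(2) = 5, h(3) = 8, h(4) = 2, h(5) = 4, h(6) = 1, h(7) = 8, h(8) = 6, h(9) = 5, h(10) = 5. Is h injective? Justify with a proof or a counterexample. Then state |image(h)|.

h(3) = 8 = h(7) with 3 ≠ 7, so h is not injective.
The image of h is {1, 2, 4, 5, 6, 7, 8}, which has 7 elements.

7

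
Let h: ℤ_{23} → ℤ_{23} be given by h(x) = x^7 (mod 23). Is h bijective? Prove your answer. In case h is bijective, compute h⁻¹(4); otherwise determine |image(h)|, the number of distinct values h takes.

9

Since 23 is prime, the nonzero elements of ℤ_{23} form a cyclic group of order 22.
As gcd(7, 22) = 1, raising to the 7th power is a bijection on this group: if a^7 ≡ b^7 then (ab^{−1})^7 = 1, and the only element of order dividing gcd(7, 22) = 1 is 1, so a = b.
With h(0) = 0 this makes h injective on all of ℤ_{23}, hence bijective (finite equal-size domain and codomain). In particular h is bijective.
Since h is bijective, we find the preimage of 4. The inverse of x ↦ x^7 on (ℤ_{23})^× is x ↦ x^19, because 7·19 = 133 = 6·22 + 1 ≡ 1 (mod 22) and x^{22} = 1 for x ≠ 0 (Fermat). So h⁻¹(4) = 4^19 mod 23.
Repeated squaring mod 23: 4^1 ≡ 4, 4^2 ≡ 4² = 16, 4^4 ≡ 16² = 256 ≡ 3, 4^8 ≡ 3² = 9, 4^16 ≡ 9² = 81 ≡ 12. Since 19 = 16 + 2 + 1, 4^19 ≡ 12·16·4: 12·16 = 192 ≡ 8, then 8·4 = 32 ≡ 9. So 4^19 ≡ 9 (mod 23).
Hence h⁻¹(4) = 9.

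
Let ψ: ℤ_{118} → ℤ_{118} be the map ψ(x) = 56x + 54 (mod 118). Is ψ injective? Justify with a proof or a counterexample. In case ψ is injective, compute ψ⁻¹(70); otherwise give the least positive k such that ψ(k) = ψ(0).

We have gcd(56, 118) = 2 > 1. Taking u = 0 and v = 59: ψ(0) = 54 and ψ(59) = 56·59 + 54 = 3358 ≡ 54 (mod 118).
So ψ(0) = ψ(59) while 0 ≠ 59, hence ψ is not injective.
Since ψ is not injective, we find the least positive k with ψ(k) = ψ(0): this means 56k ≡ 0 (mod 118), i.e. 118 ∣ 56k. Since gcd(56, 118) = 2, dividing through by 2 this holds exactly when 59 ∣ 28k, and as gcd(28, 59) = 1, exactly when 59 ∣ k.
The smallest positive such k is 59.

59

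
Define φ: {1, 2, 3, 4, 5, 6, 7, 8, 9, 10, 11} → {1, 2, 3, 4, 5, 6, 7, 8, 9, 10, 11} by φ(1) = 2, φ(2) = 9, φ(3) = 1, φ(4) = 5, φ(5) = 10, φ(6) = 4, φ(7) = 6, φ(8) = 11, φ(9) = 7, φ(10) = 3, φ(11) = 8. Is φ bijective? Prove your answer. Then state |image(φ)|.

11

The values 2, 9, 1, 5, 10, 4, 6, 11, 7, 3, 8 are a permutation of {1, 2, 3, 4, 5, 6, 7, 8, 9, 10, 11}: each element appears exactly once.
So φ is injective and surjective, hence bijective.
The image of φ is {1, 2, 3, 4, 5, 6, 7, 8, 9, 10, 11}, which has 11 elements.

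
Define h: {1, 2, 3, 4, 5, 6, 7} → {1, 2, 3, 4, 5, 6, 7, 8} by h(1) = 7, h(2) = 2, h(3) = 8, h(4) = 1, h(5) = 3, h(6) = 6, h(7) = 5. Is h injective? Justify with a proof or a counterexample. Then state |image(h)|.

The values h(1), …, h(7) are 7, 2, 8, 1, 3, 6, 5 — all distinct.
So h(u) = h(v) only when u = v, and h is injective.
The image of h is {1, 2, 3, 5, 6, 7, 8}, which has 7 elements.

7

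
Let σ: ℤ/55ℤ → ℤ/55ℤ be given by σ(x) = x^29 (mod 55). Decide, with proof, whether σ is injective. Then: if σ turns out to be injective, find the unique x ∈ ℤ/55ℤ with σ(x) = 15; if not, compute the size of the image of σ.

25

Computing x^29 mod 55 for each x (by repeated squaring, reducing mod 55 at every step), the values σ(0), σ(1), …, σ(54) are: 0, 1, 17, 48, 14, 20, 46, 52, 18, 49, 10, 11, 12, 28, 4, 25, 31, 2, 8, 29, 5, 21, 22, 23, 39, 15, 36, 42, 13, 19, 40, 16, 32, 33, 34, 50, 26, 47, 53, 24, 30, 51, 27, 43, 44, 45, 6, 37, 3, 9, 35, 41, 7, 38, 54.
Every element of ℤ/55ℤ appears exactly once in this list, so σ is a bijection, and in particular injective.
Since σ is injective, we read off the preimage of 15 from the same table: σ(25) = 15, so σ⁻¹(15) = 25.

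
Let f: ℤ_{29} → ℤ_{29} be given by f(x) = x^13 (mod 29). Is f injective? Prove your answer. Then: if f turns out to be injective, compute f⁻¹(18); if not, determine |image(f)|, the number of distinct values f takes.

Since 29 is prime, the nonzero elements of ℤ_{29} form a cyclic group of order 28.
As gcd(13, 28) = 1, raising to the 13th power is a bijection on this group: if x_1^13 ≡ x_2^13 then (x_1x_2^{−1})^13 = 1, and the only element of order dividing gcd(13, 28) = 1 is 1, so x_1 = x_2.
With f(0) = 0 this makes f injective on all of ℤ_{29}, hence bijective (finite equal-size domain and codomain). In particular f is injective.
Since f is injective, we find the preimage of 18. The inverse of x ↦ x^13 on (ℤ_{29})^× is x ↦ x^13, because 13·13 = 169 = 6·28 + 1 ≡ 1 (mod 28) and x^{28} = 1 for x ≠ 0 (Fermat). So f⁻¹(18) = 18^13 mod 29.
Repeated squaring mod 29: 18^1 ≡ 18, 18^2 ≡ 18² = 324 ≡ 5, 18^4 ≡ 5² = 25, 18^8 ≡ 25² = 625 ≡ 16. Since 13 = 8 + 4 + 1, 18^13 ≡ 16·25·18: 16·25 = 400 ≡ 23, then 23·18 = 414 ≡ 8. So 18^13 ≡ 8 (mod 29).
Hence f⁻¹(18) = 8.

8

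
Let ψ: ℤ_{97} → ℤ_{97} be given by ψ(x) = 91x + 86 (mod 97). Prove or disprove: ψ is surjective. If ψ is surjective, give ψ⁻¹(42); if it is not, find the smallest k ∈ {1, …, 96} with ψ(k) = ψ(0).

Since gcd(91, 97) = 1, 91 is invertible modulo 97. Euclid's algorithm: 97 = 1·91 + 6, 91 = 15·6 + 1; back-substituting gives 1 = 16·91 − 15·97, so 91⁻¹ ≡ 16 (mod 97).
Then y ↦ 16(y − 86) is a two-sided inverse to ψ, so every y ∈ ℤ_{97} has a preimage.
Hence ψ is surjective.
Since ψ is surjective, we compute ψ⁻¹(42): solve 91x + 86 ≡ 42 (mod 97), i.e. 91x ≡ 53 (mod 97).
Multiplying by 91⁻¹ = 16 gives x ≡ 16·53 = 848 = 8·97 + 72 ≡ 72 (mod 97).
Check: ψ(72) = 91·72 + 86 = 6638 = 68·97 + 42 ≡ 42 (mod 97).

72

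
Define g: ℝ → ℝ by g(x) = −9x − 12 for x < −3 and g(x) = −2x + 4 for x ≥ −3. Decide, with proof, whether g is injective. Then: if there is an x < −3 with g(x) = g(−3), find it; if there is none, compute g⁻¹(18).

-10/3

Both pieces are strictly decreasing (slopes −9 and −2), so each is injective on its own interval.
The left piece maps (−∞, −3) onto (15, ∞); the right piece maps [−3, ∞) onto (−∞, 10].
These images are disjoint, so no value is attained by both pieces. Thus g is injective.
Because the two images are disjoint, no x < −3 has g(x) = g(−3), so we compute g⁻¹(18): 18 lies in (15, ∞), so solve −9x − 12 = 18: x = (18 + 12)/(−9) = −10/3.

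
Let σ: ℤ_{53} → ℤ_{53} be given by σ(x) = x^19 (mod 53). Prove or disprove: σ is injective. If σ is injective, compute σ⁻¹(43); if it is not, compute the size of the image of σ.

9

Since 53 is prime, the nonzero elements of ℤ_{53} form a cyclic group of order 52.
As gcd(19, 52) = 1, raising to the 19th power is a bijection on this group: if s^19 ≡ t^19 then (st^{−1})^19 = 1, and the only element of order dividing gcd(19, 52) = 1 is 1, so s = t.
With σ(0) = 0 this makes σ injective on all of ℤ_{53}, hence bijective (finite equal-size domain and codomain). In particular σ is injective.
Since σ is injective, we find the preimage of 43. The inverse of x ↦ x^19 on (ℤ_{53})^× is x ↦ x^11, because 19·11 = 209 = 4·52 + 1 ≡ 1 (mod 52) and x^{52} = 1 for x ≠ 0 (Fermat). So σ⁻¹(43) = 43^11 mod 53.
Repeated squaring mod 53: 43^1 ≡ 43, 43^2 ≡ 43² = 1849 ≡ 47, 43^4 ≡ 47² = 2209 ≡ 36, 43^8 ≡ 36² = 1296 ≡ 24. Since 11 = 8 + 2 + 1, 43^11 ≡ 24·47·43: 24·47 = 1128 ≡ 15, then 15·43 = 645 ≡ 9. So 43^11 ≡ 9 (mod 53).
Hence σ⁻¹(43) = 9.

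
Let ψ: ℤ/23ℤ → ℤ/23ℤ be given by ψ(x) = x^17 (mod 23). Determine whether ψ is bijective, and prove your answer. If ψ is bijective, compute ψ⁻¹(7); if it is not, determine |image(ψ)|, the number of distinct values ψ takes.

20

Since 23 is prime, the nonzero elements of ℤ/23ℤ form a cyclic group of order 22.
As gcd(17, 22) = 1, raising to the 17th power is a bijection on this group: if u^17 ≡ v^17 then (uv^{−1})^17 = 1, and the only element of order dividing gcd(17, 22) = 1 is 1, so u = v.
With ψ(0) = 0 this makes ψ injective on all of ℤ/23ℤ, hence bijective (finite equal-size domain and codomain). In particular ψ is bijective.
Since ψ is bijective, we find the preimage of 7. The inverse of x ↦ x^17 on (ℤ/23ℤ)^× is x ↦ x^13, because 17·13 = 221 = 10·22 + 1 ≡ 1 (mod 22) and x^{22} = 1 for x ≠ 0 (Fermat). So ψ⁻¹(7) = 7^13 mod 23.
Repeated squaring mod 23: 7^1 ≡ 7, 7^2 ≡ 7² = 49 ≡ 3, 7^4 ≡ 3² = 9, 7^8 ≡ 9² = 81 ≡ 12. Since 13 = 8 + 4 + 1, 7^13 ≡ 12·9·7: 12·9 = 108 ≡ 16, then 16·7 = 112 ≡ 20. So 7^13 ≡ 20 (mod 23).
Hence ψ⁻¹(7) = 20.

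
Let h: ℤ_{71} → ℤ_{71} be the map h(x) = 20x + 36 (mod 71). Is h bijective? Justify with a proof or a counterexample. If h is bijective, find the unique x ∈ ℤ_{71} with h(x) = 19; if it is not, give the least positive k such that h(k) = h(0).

If h(a) = h(b), then 20a ≡ 20b (mod 71). Because gcd(20, 71) = 1, we may cancel 20 to get a ≡ b (mod 71).
We now compute 20⁻¹ mod 71 explicitly. Euclid's algorithm: 71 = 3·20 + 11, 20 = 1·11 + 9, 11 = 1·9 + 2, 9 = 4·2 + 1; back-substituting gives 1 = 32·20 − 9·71, so 20⁻¹ ≡ 32 (mod 71).
For any y ∈ ℤ_{71}, x = 32(y − 36) mod 71 satisfies h(x) = 20·32(y − 36) + 36 ≡ y (since 20·32 ≡ 1 mod 71). So every y has a preimage.
Therefore h is bijective.
Since h is bijective, we compute h⁻¹(19): solve 20x + 36 ≡ 19 (mod 71), i.e. 20x ≡ 54 (mod 71).
Multiplying by 20⁻¹ = 32 gives x ≡ 32·54 = 1728 = 24·71 + 24 ≡ 24 (mod 71).
Check: h(24) = 20·24 + 36 = 516 = 7·71 + 19 ≡ 19 (mod 71).

24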